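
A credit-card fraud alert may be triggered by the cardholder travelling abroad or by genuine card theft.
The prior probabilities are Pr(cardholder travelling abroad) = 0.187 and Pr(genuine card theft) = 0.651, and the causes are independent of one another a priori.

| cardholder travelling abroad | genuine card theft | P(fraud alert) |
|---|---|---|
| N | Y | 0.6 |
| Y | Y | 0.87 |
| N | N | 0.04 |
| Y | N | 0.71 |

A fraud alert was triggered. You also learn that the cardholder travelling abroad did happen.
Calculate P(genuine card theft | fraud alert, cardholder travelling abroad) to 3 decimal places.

Weight on genuine card theft=true, given the evidence: 0.87·0.651 = 0.566370
The normalizing constant is 0.71·0.349 + 0.87·0.651 = 0.814160
Posterior = 0.566370 / 0.814160 ≈ 0.696

P(genuine card theft | fraud alert, cardholder travelling abroad) ≈ 0.696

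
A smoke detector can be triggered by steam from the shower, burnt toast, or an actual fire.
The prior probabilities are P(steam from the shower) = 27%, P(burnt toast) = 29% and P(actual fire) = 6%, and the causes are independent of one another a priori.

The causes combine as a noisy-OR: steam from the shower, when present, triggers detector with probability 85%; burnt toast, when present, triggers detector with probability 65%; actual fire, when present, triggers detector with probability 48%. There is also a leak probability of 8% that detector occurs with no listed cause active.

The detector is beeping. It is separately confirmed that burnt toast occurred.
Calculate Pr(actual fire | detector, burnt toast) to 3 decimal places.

Pr(actual fire | detector, burnt toast) ≈ 0.069

Under noisy-OR, P(detector | causes) = 1 − (1−0.08)·∏(1−qᵢ) over the active causes.
Sum P(detector|·) weighted by the priors over the 4 (steam from the shower, actual fire) configurations:
  P(detector | burnt toast) = 0.678*0.73*0.94 + 0.83256*0.73*0.06 + 0.9517*0.27*0.94 + 0.974884*0.27*0.06
        = 0.465244 + 0.036466 + 0.241541 + 0.015793 = 0.759044
The terms with actual fire present sum to 0.052259, so
  P(actual fire | detector, burnt toast) = 0.052259 / 0.759044 ≈ 0.069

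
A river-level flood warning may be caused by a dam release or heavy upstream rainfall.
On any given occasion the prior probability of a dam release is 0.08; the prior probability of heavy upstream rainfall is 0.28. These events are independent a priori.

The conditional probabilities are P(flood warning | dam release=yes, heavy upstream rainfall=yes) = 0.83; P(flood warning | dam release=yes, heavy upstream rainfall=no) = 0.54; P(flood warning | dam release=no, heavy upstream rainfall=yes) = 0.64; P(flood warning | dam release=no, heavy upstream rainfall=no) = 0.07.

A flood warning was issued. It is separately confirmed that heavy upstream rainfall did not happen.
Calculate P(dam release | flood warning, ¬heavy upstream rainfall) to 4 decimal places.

P(flood warning | ¬heavy upstream rainfall) = 0.07·0.92 + 0.54·0.08 = 0.064400 + 0.043200 = 0.107600
Restricting to configurations with dam release present: 0.54·0.08 = 0.043200.
P(dam release | flood warning, ¬heavy upstream rainfall) = 0.043200 / 0.107600 ≈ 0.4015

P(dam release | flood warning, ¬heavy upstream rainfall) ≈ 0.4015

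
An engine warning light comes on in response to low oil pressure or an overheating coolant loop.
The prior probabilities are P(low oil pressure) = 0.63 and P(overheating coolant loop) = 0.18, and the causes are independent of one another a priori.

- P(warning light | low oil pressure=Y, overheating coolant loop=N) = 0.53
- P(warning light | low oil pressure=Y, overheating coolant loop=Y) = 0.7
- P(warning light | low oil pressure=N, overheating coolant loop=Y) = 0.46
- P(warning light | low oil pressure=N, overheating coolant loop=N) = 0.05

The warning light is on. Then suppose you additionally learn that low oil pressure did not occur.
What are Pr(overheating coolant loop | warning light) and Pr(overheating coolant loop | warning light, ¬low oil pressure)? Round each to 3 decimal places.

Numerator (weight on configurations with overheating coolant loop): 0.030636 + 0.079380 = 0.110016
Denominator P(warning light): 0.05*0.37*0.82 + 0.46*0.37*0.18 + 0.53*0.63*0.82 + 0.7*0.63*0.18 = 0.398984
Posterior = 0.110016 / 0.398984 ≈ 0.276

Now condition on the additional information:
Weight on overheating coolant loop=true, given the evidence: 0.46·0.18 = 0.082800
The normalizing constant is 0.05·0.82 + 0.46·0.18 = 0.123800
P(overheating coolant loop | warning light, ¬low oil pressure) = 0.082800/0.123800 ≈ 0.669
Ruling out low oil pressure raises the posterior on overheating coolant loop — the flip side of explaining away.

Pr(overheating coolant loop | warning light) ≈ 0.276; Pr(overheating coolant loop | warning light, ¬low oil pressure) ≈ 0.669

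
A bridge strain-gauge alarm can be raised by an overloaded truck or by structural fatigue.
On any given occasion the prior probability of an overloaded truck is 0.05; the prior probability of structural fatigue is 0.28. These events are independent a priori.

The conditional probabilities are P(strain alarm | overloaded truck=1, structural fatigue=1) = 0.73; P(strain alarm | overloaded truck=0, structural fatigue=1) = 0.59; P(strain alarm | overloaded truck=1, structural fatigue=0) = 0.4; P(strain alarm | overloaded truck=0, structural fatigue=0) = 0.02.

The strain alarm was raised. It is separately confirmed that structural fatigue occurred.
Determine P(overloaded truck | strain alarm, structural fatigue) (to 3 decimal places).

P(overloaded truck | strain alarm, structural fatigue) ≈ 0.061

Sum P(strain alarm|·) weighted by the priors over both values of overloaded truck:
  P(strain alarm | structural fatigue) = 0.59×0.95 + 0.73×0.05
        = 0.560500 + 0.036500 = 0.597000
The terms with overloaded truck present sum to 0.036500, so
  P(overloaded truck | strain alarm, structural fatigue) = 0.036500 / 0.597000 ≈ 0.061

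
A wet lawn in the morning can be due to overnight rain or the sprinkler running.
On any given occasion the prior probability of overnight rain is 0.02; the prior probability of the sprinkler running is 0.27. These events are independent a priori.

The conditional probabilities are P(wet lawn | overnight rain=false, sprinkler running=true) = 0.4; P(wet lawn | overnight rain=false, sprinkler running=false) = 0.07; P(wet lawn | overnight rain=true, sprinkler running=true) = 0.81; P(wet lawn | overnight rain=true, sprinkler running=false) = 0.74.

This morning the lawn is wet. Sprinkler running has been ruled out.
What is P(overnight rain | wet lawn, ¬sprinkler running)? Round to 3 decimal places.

P(overnight rain | wet lawn, ¬sprinkler running) ≈ 0.177

Enumerate both values of overnight rain and weight by the priors:
  P(wet lawn | ¬sprinkler running) = 0.07*0.98 + 0.74*0.02
        = 0.068600 + 0.014800 = 0.083400
The terms with overnight rain present sum to 0.014800, so
  P(overnight rain | wet lawn, ¬sprinkler running) = 0.014800 / 0.083400 ≈ 0.177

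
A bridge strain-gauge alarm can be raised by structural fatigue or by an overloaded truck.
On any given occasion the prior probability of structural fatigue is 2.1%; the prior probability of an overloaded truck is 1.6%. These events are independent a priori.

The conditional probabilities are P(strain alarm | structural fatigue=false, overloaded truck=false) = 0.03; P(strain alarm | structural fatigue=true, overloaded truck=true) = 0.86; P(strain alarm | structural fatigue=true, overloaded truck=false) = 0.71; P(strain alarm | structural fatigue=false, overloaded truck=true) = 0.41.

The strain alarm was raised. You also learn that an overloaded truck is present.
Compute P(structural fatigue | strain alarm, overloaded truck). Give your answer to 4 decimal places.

Enumerate both values of structural fatigue and weight by the priors:
  P(strain alarm | overloaded truck) = 0.41×0.979 + 0.86×0.021
        = 0.401390 + 0.018060 = 0.419450
Keeping only the structural fatigue-present terms gives 0.018060, so
  P(structural fatigue | strain alarm, overloaded truck) = 0.018060 / 0.419450 ≈ 0.0431

P(structural fatigue | strain alarm, overloaded truck) ≈ 0.0431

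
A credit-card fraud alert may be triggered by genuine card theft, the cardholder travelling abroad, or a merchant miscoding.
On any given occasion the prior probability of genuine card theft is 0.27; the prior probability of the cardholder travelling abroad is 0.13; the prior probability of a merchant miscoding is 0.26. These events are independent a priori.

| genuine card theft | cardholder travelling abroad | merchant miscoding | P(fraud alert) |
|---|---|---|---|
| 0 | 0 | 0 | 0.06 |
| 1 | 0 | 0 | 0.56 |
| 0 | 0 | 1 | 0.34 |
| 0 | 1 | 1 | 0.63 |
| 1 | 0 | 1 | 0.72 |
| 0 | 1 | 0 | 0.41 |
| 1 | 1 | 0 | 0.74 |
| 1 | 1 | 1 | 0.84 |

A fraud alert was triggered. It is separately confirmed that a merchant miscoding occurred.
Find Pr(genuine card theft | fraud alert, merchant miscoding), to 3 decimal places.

Pr(genuine card theft | fraud alert, merchant miscoding) ≈ 0.419

By total probability over the 4 (genuine card theft, cardholder travelling abroad) configurations:
  P(fraud alert | merchant miscoding) = 0.34*0.73*0.87 + 0.63*0.73*0.13 + 0.72*0.27*0.87 + 0.84*0.27*0.13
        = 0.215934 + 0.059787 + 0.169128 + 0.029484 = 0.474333
The terms with genuine card theft present sum to 0.198612, so
  P(genuine card theft | fraud alert, merchant miscoding) = 0.198612 / 0.474333 ≈ 0.419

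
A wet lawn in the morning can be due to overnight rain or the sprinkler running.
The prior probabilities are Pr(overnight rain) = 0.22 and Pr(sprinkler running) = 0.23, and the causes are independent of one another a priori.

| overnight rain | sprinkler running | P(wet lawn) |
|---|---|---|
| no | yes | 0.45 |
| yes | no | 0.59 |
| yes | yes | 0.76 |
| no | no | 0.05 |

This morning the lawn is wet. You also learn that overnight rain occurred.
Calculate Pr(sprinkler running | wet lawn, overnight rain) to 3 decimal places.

Numerator (weight on configurations with sprinkler running): 0.76×0.23 = 0.174800
The normalizing constant is 0.59×0.77 + 0.76×0.23 = 0.629100
P(sprinkler running | wet lawn, overnight rain) = 0.174800/0.629100 ≈ 0.278

Pr(sprinkler running | wet lawn, overnight rain) ≈ 0.278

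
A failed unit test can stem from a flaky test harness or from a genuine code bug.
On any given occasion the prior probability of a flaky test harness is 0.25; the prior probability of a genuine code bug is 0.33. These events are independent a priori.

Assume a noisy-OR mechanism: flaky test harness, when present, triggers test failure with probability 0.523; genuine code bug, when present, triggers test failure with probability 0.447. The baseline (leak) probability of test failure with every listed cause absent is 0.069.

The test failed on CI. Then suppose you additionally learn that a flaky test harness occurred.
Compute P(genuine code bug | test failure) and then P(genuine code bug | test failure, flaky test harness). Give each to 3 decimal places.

P(genuine code bug | test failure) ≈ 0.588; P(genuine code bug | test failure, flaky test harness) ≈ 0.401

Under noisy-OR, P(test failure | causes) = 1 − (1−0.069)·∏(1−qᵢ) over the active causes.
By total probability over the 4 (flaky test harness, genuine code bug) configurations:
  P(test failure) = 0.069·0.75·0.67 + 0.485157·0.75·0.33 + 0.555913·0.25·0.67 + 0.75442·0.25·0.33
        = 0.034673 + 0.120076 + 0.093115 + 0.062240 = 0.310104
Keeping only the genuine code bug-present terms gives 0.182316, so
  P(genuine code bug | test failure) = 0.182316 / 0.310104 ≈ 0.588

Now also conditioning on flaky test harness=true:
Enumerate both values of genuine code bug and weight by the priors:
  P(test failure | flaky test harness) = 0.555913×0.67 + 0.75442×0.33
        = 0.372462 + 0.248959 = 0.621421
Configurations with genuine code bug contribute 0.248959, so
  P(genuine code bug | test failure, flaky test harness) = 0.248959 / 0.621421 ≈ 0.401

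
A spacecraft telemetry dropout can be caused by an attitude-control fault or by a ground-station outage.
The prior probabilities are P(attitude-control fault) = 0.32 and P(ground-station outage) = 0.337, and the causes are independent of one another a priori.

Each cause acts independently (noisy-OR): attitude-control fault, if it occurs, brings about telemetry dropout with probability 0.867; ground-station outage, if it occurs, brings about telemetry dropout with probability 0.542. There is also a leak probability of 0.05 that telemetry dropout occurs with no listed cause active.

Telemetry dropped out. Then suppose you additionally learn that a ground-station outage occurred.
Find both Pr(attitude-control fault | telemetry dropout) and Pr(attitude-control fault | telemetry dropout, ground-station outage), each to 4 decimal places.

Under noisy-OR, P(telemetry dropout | causes) = 1 − (1−0.05)·∏(1−qᵢ) over the active causes.
Weight on attitude-control fault=true, given the evidence: 0.185354 + 0.101600 = 0.286954
Normalizer over all consistent configurations: 0.05*0.68*0.663 + 0.5649*0.68*0.337 + 0.87365*0.32*0.663 + 0.942132*0.32*0.337 = 0.438948
P(attitude-control fault | telemetry dropout) = 0.286954/0.438948 ≈ 0.6537

Now condition on the additional information:
By total probability over both values of attitude-control fault:
  P(telemetry dropout | ground-station outage) = 0.5649×0.68 + 0.942132×0.32
        = 0.384132 + 0.301482 = 0.685614
Configurations with attitude-control fault contribute 0.301482, so
  P(attitude-control fault | telemetry dropout, ground-station outage) = 0.301482 / 0.685614 ≈ 0.4397

Pr(attitude-control fault | telemetry dropout) ≈ 0.6537; Pr(attitude-control fault | telemetry dropout, ground-station outage) ≈ 0.4397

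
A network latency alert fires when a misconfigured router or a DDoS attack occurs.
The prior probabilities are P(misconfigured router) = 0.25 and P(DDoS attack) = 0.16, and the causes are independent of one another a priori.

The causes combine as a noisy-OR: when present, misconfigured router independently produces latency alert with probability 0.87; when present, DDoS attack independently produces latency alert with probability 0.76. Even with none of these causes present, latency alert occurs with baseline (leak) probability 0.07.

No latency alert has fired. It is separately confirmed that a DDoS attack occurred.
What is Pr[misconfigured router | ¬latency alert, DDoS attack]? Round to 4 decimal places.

Pr[misconfigured router | ¬latency alert, DDoS attack] ≈ 0.0415

Under noisy-OR, P(latency alert | causes) = 1 − (1−0.07)·∏(1−qᵢ) over the active causes.
Weight on misconfigured router=true, given the evidence: 0.029016·0.25 = 0.007254
Normalizer over all consistent configurations: 0.2232·0.75 + 0.029016·0.25 = 0.174654
P(misconfigured router | ¬latency alert, DDoS attack) = 0.007254/0.174654 ≈ 0.0415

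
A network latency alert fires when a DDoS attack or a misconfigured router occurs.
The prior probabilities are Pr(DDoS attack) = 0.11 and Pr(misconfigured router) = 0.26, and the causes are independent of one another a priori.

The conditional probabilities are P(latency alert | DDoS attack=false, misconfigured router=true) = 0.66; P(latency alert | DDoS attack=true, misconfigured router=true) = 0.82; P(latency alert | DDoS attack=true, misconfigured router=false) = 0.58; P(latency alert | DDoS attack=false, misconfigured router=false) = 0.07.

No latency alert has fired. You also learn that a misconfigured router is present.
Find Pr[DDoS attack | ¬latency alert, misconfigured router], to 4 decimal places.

Sum P(¬latency alert|·) weighted by the priors over both values of DDoS attack:
  P(¬latency alert | misconfigured router) = 0.34×0.89 + 0.18×0.11
        = 0.302600 + 0.019800 = 0.322400
Keeping only the DDoS attack-present terms gives 0.019800, so
  P(DDoS attack | ¬latency alert, misconfigured router) = 0.019800 / 0.322400 ≈ 0.0614

Pr[DDoS attack | ¬latency alert, misconfigured router] ≈ 0.0614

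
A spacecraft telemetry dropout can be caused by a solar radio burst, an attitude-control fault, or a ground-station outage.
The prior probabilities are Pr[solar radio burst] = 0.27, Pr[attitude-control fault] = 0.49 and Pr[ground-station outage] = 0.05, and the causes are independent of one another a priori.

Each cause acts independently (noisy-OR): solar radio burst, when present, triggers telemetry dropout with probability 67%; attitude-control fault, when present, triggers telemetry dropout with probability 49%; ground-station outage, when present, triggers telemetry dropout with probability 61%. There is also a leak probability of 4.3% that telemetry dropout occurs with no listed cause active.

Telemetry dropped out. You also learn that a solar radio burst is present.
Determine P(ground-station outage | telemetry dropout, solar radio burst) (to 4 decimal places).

Under noisy-OR, P(telemetry dropout | causes) = 1 − (1−0.043)·∏(1−qᵢ) over the active causes.
P(telemetry dropout | solar radio burst) = 0.68419*0.51*0.95 + 0.876834*0.51*0.05 + 0.838937*0.49*0.95 + 0.937185*0.49*0.05 = 0.331490 + 0.022359 + 0.390525 + 0.022961 = 0.767335
Restricting to configurations with ground-station outage present: 0.022359 + 0.022961 = 0.045320.
P(ground-station outage | telemetry dropout, solar radio burst) = 0.045320 / 0.767335 ≈ 0.0591

P(ground-station outage | telemetry dropout, solar radio burst) ≈ 0.0591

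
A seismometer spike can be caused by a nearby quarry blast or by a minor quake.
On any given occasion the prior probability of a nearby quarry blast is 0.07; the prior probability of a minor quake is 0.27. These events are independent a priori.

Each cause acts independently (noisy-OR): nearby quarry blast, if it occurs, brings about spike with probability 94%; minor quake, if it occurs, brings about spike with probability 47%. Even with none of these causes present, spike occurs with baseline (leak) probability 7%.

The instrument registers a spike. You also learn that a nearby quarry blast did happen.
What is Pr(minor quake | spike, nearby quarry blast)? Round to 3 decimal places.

Pr(minor quake | spike, nearby quarry blast) ≈ 0.275

Under noisy-OR, P(spike | causes) = 1 − (1−0.07)·∏(1−qᵢ) over the active causes.
By total probability over both values of minor quake:
  P(spike | nearby quarry blast) = 0.9442*0.73 + 0.970426*0.27
        = 0.689266 + 0.262015 = 0.951281
The terms with minor quake present sum to 0.262015, so
  P(minor quake | spike, nearby quarry blast) = 0.262015 / 0.951281 ≈ 0.275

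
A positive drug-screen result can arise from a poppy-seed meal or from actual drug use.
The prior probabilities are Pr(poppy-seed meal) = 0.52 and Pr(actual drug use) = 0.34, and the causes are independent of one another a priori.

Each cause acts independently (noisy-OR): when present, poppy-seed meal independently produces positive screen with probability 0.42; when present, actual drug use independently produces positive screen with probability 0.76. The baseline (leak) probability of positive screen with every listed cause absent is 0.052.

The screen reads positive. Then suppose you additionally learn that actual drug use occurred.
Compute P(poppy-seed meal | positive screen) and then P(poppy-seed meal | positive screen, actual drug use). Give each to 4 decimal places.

P(poppy-seed meal | positive screen) ≈ 0.6836; P(poppy-seed meal | positive screen, actual drug use) ≈ 0.5490

Under noisy-OR, P(positive screen | causes) = 1 − (1−0.052)·∏(1−qᵢ) over the active causes.
P(positive screen) = 0.052*0.48*0.66 + 0.77248*0.48*0.34 + 0.45016*0.52*0.66 + 0.868038*0.52*0.34 = 0.016474 + 0.126069 + 0.154495 + 0.153469 = 0.450507
Restricting to configurations with poppy-seed meal present: 0.154495 + 0.153469 = 0.307964.
Hence the posterior is 0.307964/0.450507 ≈ 0.6836.

Now also conditioning on actual drug use=true:
Weight on poppy-seed meal=true, given the evidence: 0.868038*0.52 = 0.451380
The normalizing constant is 0.77248*0.48 + 0.868038*0.52 = 0.822170
P(poppy-seed meal | positive screen, actual drug use) = 0.451380/0.822170 ≈ 0.5490
This is intercausal reasoning (explaining away): once actual drug use accounts for the positive screen, poppy-seed meal becomes less likely.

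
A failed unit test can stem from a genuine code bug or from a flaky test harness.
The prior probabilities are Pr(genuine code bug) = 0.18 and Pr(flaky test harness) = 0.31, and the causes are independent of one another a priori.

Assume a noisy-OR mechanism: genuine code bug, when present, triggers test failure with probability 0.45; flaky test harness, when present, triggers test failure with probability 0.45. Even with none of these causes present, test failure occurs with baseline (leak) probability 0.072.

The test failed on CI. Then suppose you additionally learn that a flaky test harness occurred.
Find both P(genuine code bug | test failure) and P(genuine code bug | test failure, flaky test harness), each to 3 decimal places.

Under noisy-OR, P(test failure | causes) = 1 − (1−0.072)·∏(1−qᵢ) over the active causes.
P(test failure) = 0.072*0.82*0.69 + 0.4896*0.82*0.31 + 0.4896*0.18*0.69 + 0.71928*0.18*0.31 = 0.040738 + 0.124456 + 0.060808 + 0.040136 = 0.266138
The genuine code bug-present share is 0.060808 + 0.040136 = 0.100944.
P(genuine code bug | test failure) = 0.100944 / 0.266138 ≈ 0.379

Now condition on the additional information:
For the numerator, keep only genuine code bug=true terms: 0.71928·0.18 = 0.129470
Normalizer over all consistent configurations: 0.4896·0.82 + 0.71928·0.18 = 0.530942
Posterior = 0.129470 / 0.530942 ≈ 0.244

P(genuine code bug | test failure) ≈ 0.379; P(genuine code bug | test failure, flaky test harness) ≈ 0.244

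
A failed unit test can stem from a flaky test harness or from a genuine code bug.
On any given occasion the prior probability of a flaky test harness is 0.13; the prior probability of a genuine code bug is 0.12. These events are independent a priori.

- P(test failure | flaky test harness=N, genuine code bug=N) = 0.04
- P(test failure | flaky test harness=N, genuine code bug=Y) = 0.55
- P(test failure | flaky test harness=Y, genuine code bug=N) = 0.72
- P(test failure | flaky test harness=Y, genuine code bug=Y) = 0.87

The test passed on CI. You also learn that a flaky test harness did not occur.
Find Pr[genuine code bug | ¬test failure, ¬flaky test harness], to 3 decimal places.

Pr[genuine code bug | ¬test failure, ¬flaky test harness] ≈ 0.060

By total probability over both values of genuine code bug:
  P(¬test failure | ¬flaky test harness) = 0.96×0.88 + 0.45×0.12
        = 0.844800 + 0.054000 = 0.898800
Keeping only the genuine code bug-present terms gives 0.054000, so
  P(genuine code bug | ¬test failure, ¬flaky test harness) = 0.054000 / 0.898800 ≈ 0.060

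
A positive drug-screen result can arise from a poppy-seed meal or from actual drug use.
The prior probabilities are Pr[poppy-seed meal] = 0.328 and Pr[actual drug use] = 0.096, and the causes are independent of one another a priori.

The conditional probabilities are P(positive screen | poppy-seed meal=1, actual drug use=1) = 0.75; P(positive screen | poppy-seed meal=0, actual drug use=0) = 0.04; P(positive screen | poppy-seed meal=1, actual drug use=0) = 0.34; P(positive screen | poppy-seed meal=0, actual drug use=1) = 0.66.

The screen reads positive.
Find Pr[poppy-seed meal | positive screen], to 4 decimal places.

Enumerate the 4 (poppy-seed meal, actual drug use) configurations and weight by the priors:
  P(positive screen) = 0.04*0.672*0.904 + 0.66*0.672*0.096 + 0.34*0.328*0.904 + 0.75*0.328*0.096
        = 0.024300 + 0.042578 + 0.100814 + 0.023616 = 0.191308
Configurations with poppy-seed meal contribute 0.124430, so
  P(poppy-seed meal | positive screen) = 0.124430 / 0.191308 ≈ 0.6504

Pr[poppy-seed meal | positive screen] ≈ 0.6504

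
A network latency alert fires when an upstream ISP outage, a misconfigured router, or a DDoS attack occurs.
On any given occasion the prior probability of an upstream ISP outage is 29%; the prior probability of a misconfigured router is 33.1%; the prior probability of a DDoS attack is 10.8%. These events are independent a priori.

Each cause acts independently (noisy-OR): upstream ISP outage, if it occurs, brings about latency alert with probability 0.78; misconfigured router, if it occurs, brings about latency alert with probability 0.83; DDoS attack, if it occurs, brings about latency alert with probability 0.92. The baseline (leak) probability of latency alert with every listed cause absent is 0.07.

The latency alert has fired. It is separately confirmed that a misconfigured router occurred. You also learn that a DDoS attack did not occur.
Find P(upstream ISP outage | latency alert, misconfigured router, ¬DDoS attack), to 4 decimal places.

Under noisy-OR, P(latency alert | causes) = 1 − (1−0.07)·∏(1−qᵢ) over the active causes.
P(latency alert | misconfigured router, ¬DDoS attack) = 0.8419*0.71 + 0.965218*0.29 = 0.597749 + 0.279913 = 0.877662
Of this, 0.279913 comes from 0.965218*0.29 (the upstream ISP outage=true cases).
P(upstream ISP outage | latency alert, misconfigured router, ¬DDoS attack) = 0.279913 / 0.877662 ≈ 0.3189

P(upstream ISP outage | latency alert, misconfigured router, ¬DDoS attack) ≈ 0.3189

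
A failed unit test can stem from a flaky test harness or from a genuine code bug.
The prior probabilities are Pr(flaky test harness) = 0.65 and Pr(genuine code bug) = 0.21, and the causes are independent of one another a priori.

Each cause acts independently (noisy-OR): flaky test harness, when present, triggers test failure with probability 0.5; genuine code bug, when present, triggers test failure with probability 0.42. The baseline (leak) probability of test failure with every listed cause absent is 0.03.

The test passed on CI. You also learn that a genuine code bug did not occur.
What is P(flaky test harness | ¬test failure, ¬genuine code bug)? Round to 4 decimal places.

P(flaky test harness | ¬test failure, ¬genuine code bug) ≈ 0.4815

Under noisy-OR, P(test failure | causes) = 1 − (1−0.03)·∏(1−qᵢ) over the active causes.
P(¬test failure | ¬genuine code bug) = 0.97*0.35 + 0.485*0.65 = 0.339500 + 0.315250 = 0.654750
The flaky test harness-present share is 0.485*0.65 = 0.315250.
So P(flaky test harness | ¬test failure, ¬genuine code bug) = 0.315250/0.654750 ≈ 0.4815.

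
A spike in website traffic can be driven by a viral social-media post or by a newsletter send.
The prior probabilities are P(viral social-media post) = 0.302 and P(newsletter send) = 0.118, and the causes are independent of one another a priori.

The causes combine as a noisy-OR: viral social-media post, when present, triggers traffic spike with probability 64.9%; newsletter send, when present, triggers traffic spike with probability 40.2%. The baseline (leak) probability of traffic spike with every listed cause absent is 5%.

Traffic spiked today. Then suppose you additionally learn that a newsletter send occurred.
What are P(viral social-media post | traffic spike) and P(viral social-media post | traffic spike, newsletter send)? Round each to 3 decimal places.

Under noisy-OR, P(traffic spike | causes) = 1 − (1−0.05)·∏(1−qᵢ) over the active causes.
Weight on viral social-media post=true, given the evidence: 0.177545 + 0.028530 = 0.206075
Normalizer over all consistent configurations: 0.05·0.698·0.882 + 0.4319·0.698·0.118 + 0.66655·0.302·0.882 + 0.800597·0.302·0.118 = 0.272430
Posterior = 0.206075 / 0.272430 ≈ 0.756

With the extra evidence:
For the numerator, keep only viral social-media post=true terms: 0.800597×0.302 = 0.241780
The normalizing constant is 0.4319×0.698 + 0.800597×0.302 = 0.543246
Posterior = 0.241780 / 0.543246 ≈ 0.445

P(viral social-media post | traffic spike) ≈ 0.756; P(viral social-media post | traffic spike, newsletter send) ≈ 0.445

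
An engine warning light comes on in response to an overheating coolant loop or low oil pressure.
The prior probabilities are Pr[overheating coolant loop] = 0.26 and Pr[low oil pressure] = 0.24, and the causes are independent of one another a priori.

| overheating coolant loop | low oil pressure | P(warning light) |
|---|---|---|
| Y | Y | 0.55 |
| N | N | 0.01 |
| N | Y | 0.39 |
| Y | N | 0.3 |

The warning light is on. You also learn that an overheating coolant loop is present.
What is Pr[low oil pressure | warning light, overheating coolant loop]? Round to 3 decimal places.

Pr[low oil pressure | warning light, overheating coolant loop] ≈ 0.367

By total probability over both values of low oil pressure:
  P(warning light | overheating coolant loop) = 0.3·0.76 + 0.55·0.24
        = 0.228000 + 0.132000 = 0.360000
Keeping only the low oil pressure-present terms gives 0.132000, so
  P(low oil pressure | warning light, overheating coolant loop) = 0.132000 / 0.360000 ≈ 0.367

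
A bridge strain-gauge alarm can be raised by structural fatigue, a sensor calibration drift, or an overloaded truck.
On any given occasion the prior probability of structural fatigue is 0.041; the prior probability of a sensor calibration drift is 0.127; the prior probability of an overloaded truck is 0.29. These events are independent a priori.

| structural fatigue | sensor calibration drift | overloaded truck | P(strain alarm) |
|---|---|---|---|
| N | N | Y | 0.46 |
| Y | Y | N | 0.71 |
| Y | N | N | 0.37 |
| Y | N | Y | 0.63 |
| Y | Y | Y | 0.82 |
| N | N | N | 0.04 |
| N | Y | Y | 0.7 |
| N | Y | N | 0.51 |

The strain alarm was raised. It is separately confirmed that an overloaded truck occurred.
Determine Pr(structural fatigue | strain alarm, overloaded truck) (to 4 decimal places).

Pr(structural fatigue | strain alarm, overloaded truck) ≈ 0.0539

Weight on structural fatigue=true, given the evidence: 0.022550 + 0.004270 = 0.026820
The normalizing constant is 0.46·0.959·0.873 + 0.7·0.959·0.127 + 0.63·0.041·0.873 + 0.82·0.041·0.127 = 0.497190
Posterior = 0.026820 / 0.497190 ≈ 0.0539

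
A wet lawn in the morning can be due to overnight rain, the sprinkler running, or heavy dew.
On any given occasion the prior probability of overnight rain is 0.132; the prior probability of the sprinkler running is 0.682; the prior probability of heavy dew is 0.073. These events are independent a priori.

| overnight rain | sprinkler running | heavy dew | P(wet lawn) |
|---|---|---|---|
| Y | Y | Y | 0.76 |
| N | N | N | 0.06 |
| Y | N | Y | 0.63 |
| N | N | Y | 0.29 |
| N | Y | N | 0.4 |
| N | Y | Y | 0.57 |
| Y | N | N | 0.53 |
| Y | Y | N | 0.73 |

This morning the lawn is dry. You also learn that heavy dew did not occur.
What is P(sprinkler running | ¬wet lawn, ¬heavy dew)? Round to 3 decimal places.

By total probability over the 4 (overnight rain, sprinkler running) configurations:
  P(¬wet lawn | ¬heavy dew) = 0.94*0.868*0.318 + 0.6*0.868*0.682 + 0.47*0.132*0.318 + 0.27*0.132*0.682
        = 0.259463 + 0.355186 + 0.019729 + 0.024306 = 0.658684
Keeping only the sprinkler running-present terms gives 0.379492, so
  P(sprinkler running | ¬wet lawn, ¬heavy dew) = 0.379492 / 0.658684 ≈ 0.576

P(sprinkler running | ¬wet lawn, ¬heavy dew) ≈ 0.576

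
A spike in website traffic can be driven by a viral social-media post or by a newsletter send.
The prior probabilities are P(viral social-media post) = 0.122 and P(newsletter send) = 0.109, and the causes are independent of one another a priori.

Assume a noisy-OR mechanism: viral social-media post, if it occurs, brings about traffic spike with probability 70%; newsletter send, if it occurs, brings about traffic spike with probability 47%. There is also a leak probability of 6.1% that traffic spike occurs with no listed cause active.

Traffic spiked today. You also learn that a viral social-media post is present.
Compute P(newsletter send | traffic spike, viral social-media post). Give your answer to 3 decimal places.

Under noisy-OR, P(traffic spike | causes) = 1 − (1−0.061)·∏(1−qᵢ) over the active causes.
Enumerate both values of newsletter send and weight by the priors:
  P(traffic spike | viral social-media post) = 0.7183×0.891 + 0.850699×0.109
        = 0.640005 + 0.092726 = 0.732731
Configurations with newsletter send contribute 0.092726, so
  P(newsletter send | traffic spike, viral social-media post) = 0.092726 / 0.732731 ≈ 0.127

P(newsletter send | traffic spike, viral social-media post) ≈ 0.127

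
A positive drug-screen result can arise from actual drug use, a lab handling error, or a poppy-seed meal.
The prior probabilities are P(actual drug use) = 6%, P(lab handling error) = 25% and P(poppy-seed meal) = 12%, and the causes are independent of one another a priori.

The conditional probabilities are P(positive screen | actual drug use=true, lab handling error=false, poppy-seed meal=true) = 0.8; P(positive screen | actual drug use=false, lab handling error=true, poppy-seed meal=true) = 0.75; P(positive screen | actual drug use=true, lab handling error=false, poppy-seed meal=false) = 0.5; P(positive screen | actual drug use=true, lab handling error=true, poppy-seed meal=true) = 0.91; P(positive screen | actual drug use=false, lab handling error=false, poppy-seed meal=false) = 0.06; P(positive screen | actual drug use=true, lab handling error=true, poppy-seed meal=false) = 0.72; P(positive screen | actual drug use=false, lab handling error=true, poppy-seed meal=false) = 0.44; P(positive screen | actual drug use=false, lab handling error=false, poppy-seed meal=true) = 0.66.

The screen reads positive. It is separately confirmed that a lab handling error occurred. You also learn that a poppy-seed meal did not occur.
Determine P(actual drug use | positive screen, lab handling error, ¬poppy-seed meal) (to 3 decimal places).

By total probability over both values of actual drug use:
  P(positive screen | lab handling error, ¬poppy-seed meal) = 0.44×0.94 + 0.72×0.06
        = 0.413600 + 0.043200 = 0.456800
Keeping only the actual drug use-present terms gives 0.043200, so
  P(actual drug use | positive screen, lab handling error, ¬poppy-seed meal) = 0.043200 / 0.456800 ≈ 0.095

P(actual drug use | positive screen, lab handling error, ¬poppy-seed meal) ≈ 0.095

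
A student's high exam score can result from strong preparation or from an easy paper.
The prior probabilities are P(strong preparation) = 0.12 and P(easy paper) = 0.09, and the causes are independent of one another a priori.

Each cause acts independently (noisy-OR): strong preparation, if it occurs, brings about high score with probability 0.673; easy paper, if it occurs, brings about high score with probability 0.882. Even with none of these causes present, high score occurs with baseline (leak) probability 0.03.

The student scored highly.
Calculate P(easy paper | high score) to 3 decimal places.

Under noisy-OR, P(high score | causes) = 1 − (1−0.03)·∏(1−qᵢ) over the active causes.
P(high score) = 0.03·0.88·0.91 + 0.88554·0.88·0.09 + 0.68281·0.12·0.91 + 0.962572·0.12·0.09 = 0.024024 + 0.070135 + 0.074563 + 0.010396 = 0.179118
Of this, 0.080531 comes from 0.070135 + 0.010396 (the easy paper=true cases).
Hence the posterior is 0.080531/0.179118 ≈ 0.450.

P(easy paper | high score) ≈ 0.450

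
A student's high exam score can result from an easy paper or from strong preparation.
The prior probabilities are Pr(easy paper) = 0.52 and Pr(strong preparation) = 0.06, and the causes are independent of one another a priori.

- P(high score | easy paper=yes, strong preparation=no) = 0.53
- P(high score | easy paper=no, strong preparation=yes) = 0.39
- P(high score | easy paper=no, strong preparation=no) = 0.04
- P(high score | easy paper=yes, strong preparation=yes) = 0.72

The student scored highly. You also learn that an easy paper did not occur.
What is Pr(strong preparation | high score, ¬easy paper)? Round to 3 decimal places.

Pr(strong preparation | high score, ¬easy paper) ≈ 0.384

Sum P(high score|·) weighted by the priors over both values of strong preparation:
  P(high score | ¬easy paper) = 0.04·0.94 + 0.39·0.06
        = 0.037600 + 0.023400 = 0.061000
Configurations with strong preparation contribute 0.023400, so
  P(strong preparation | high score, ¬easy paper) = 0.023400 / 0.061000 ≈ 0.384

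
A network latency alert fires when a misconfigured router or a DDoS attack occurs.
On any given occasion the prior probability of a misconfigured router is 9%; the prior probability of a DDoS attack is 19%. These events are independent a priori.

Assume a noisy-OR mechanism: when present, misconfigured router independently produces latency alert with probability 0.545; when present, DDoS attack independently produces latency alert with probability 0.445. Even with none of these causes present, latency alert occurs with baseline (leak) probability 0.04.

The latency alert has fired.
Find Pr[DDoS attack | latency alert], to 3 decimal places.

Under noisy-OR, P(latency alert | causes) = 1 − (1−0.04)·∏(1−qᵢ) over the active causes.
By total probability over the 4 (misconfigured router, DDoS attack) configurations:
  P(latency alert) = 0.04×0.91×0.81 + 0.4672×0.91×0.19 + 0.5632×0.09×0.81 + 0.757576×0.09×0.19
        = 0.029484 + 0.080779 + 0.041057 + 0.012955 = 0.164275
The terms with DDoS attack present sum to 0.093734, so
  P(DDoS attack | latency alert) = 0.093734 / 0.164275 ≈ 0.571

Pr[DDoS attack | latency alert] ≈ 0.571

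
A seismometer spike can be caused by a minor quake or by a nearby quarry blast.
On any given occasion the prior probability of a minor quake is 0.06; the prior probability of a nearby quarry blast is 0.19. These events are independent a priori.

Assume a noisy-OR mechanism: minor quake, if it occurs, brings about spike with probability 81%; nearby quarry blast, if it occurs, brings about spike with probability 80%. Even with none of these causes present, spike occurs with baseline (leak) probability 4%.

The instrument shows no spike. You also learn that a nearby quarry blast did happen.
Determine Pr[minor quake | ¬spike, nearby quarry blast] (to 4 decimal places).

Under noisy-OR, P(spike | causes) = 1 − (1−0.04)·∏(1−qᵢ) over the active causes.
For the numerator, keep only minor quake=true terms: 0.03648*0.06 = 0.002189
Normalizer over all consistent configurations: 0.192*0.94 + 0.03648*0.06 = 0.182669
P(minor quake | ¬spike, nearby quarry blast) = 0.002189/0.182669 ≈ 0.0120

Pr[minor quake | ¬spike, nearby quarry blast] ≈ 0.0120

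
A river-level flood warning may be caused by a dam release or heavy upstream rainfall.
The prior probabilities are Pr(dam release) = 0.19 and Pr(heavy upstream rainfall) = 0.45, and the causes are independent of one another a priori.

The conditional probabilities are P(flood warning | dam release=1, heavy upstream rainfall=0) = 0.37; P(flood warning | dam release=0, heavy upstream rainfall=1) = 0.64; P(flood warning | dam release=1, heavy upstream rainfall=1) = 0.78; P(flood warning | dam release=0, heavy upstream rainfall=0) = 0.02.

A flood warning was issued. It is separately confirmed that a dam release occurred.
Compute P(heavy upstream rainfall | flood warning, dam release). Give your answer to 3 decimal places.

P(flood warning | dam release) = 0.37×0.55 + 0.78×0.45 = 0.203500 + 0.351000 = 0.554500
The heavy upstream rainfall-present share is 0.78×0.45 = 0.351000.
So P(heavy upstream rainfall | flood warning, dam release) = 0.351000/0.554500 ≈ 0.633.

P(heavy upstream rainfall | flood warning, dam release) ≈ 0.633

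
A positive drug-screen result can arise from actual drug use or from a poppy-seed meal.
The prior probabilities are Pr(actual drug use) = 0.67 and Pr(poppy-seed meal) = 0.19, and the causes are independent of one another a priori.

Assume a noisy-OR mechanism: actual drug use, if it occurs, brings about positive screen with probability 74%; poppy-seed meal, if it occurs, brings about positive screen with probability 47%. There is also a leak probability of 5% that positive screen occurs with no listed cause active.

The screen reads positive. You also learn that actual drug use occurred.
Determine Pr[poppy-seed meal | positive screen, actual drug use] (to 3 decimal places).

Under noisy-OR, P(positive screen | causes) = 1 − (1−0.05)·∏(1−qᵢ) over the active causes.
P(positive screen | actual drug use) = 0.753·0.81 + 0.86909·0.19 = 0.609930 + 0.165127 = 0.775057
The poppy-seed meal-present share is 0.86909·0.19 = 0.165127.
P(poppy-seed meal | positive screen, actual drug use) = 0.165127 / 0.775057 ≈ 0.213

Pr[poppy-seed meal | positive screen, actual drug use] ≈ 0.213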